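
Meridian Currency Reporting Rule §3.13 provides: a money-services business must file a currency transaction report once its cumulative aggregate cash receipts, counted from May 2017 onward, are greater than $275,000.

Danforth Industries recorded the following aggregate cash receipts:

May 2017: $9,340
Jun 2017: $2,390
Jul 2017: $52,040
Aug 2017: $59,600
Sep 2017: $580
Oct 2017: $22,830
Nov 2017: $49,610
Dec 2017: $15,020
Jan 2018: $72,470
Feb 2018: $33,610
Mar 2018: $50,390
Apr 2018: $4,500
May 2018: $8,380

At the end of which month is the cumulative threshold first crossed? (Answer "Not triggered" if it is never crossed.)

Jan 2018

Through May 2017: $9,340
Through Jun 2017: $11,730
Through Jul 2017: $63,770
Through Aug 2017: $123,370
Through Sep 2017: $123,950
Through Oct 2017: $146,780
Through Nov 2017: $196,390
Through Dec 2017: $211,410
Through Jan 2018: $283,880 ← exceeds threshold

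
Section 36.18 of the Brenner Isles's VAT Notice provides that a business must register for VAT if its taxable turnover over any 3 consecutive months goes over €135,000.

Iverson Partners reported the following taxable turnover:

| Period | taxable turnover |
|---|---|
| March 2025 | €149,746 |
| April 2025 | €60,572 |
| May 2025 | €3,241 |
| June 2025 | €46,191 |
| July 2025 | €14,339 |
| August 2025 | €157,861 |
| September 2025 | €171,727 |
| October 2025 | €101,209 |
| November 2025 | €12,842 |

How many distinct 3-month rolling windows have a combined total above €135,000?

5

March 2025–May 2025: €149,746 + €60,572 + €3,241 = €213,559 (over)
April 2025–June 2025: €60,572 + €3,241 + €46,191 = €110,004 (under)
May 2025–July 2025: €3,241 + €46,191 + €14,339 = €63,771 (under)
June 2025–August 2025: €46,191 + €14,339 + €157,861 = €218,391 (over)
July 2025–September 2025: €14,339 + €157,861 + €171,727 = €343,927 (over)
August 2025–October 2025: €157,861 + €171,727 + €101,209 = €430,797 (over)
September 2025–November 2025: €171,727 + €101,209 + €12,842 = €285,778 (over)
5 windows exceed the threshold.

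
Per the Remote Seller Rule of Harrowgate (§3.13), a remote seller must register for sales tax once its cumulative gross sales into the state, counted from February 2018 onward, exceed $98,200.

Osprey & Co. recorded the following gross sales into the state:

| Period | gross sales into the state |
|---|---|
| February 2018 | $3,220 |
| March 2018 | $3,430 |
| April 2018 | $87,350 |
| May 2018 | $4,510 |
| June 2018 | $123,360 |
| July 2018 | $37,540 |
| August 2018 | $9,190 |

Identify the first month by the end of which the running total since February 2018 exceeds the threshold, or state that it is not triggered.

May 2018

Through February 2018: $3,220
Through March 2018: $6,650
Through April 2018: $94,000
Through May 2018: $98,510 ← exceeds threshold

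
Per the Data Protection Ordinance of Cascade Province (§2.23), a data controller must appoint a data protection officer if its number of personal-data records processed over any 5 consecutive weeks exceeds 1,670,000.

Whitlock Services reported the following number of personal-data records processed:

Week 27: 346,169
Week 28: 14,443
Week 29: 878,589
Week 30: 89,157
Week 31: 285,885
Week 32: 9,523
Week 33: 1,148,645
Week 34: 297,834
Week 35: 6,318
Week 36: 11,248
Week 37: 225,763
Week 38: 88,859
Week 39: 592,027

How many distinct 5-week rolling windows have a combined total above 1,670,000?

4

Week 27–Week 31: 346,169 + 14,443 + 878,589 + 89,157 + 285,885 = 1,614,243 (under)
Week 28–Week 32: 14,443 + 878,589 + 89,157 + 285,885 + 9,523 = 1,277,597 (under)
Week 29–Week 33: 878,589 + 89,157 + 285,885 + 9,523 + 1,148,645 = 2,411,799 (over)
Week 30–Week 34: 89,157 + 285,885 + 9,523 + 1,148,645 + 297,834 = 1,831,044 (over)
Week 31–Week 35: 285,885 + 9,523 + 1,148,645 + 297,834 + 6,318 = 1,748,205 (over)
Week 32–Week 36: 9,523 + 1,148,645 + 297,834 + 6,318 + 11,248 = 1,473,568 (under)
Week 33–Week 37: 1,148,645 + 297,834 + 6,318 + 11,248 + 225,763 = 1,689,808 (over)
Week 34–Week 38: 297,834 + 6,318 + 11,248 + 225,763 + 88,859 = 630,022 (under)
Week 35–Week 39: 6,318 + 11,248 + 225,763 + 88,859 + 592,027 = 924,215 (under)
4 windows exceed the threshold.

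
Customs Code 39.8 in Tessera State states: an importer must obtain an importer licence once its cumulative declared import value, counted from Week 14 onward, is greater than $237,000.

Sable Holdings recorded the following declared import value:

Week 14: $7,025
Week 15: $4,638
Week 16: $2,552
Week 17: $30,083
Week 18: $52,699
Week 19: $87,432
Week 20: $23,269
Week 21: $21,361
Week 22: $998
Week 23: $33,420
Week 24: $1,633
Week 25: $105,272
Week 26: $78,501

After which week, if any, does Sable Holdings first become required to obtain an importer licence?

Through Week 14: $7,025
Through Week 15: $11,663
Through Week 16: $14,215
Through Week 17: $44,298
Through Week 18: $96,997
Through Week 19: $184,429
Through Week 20: $207,698
Through Week 21: $229,059
Through Week 22: $230,057
Through Week 23: $263,477 ← exceeds threshold

Week 23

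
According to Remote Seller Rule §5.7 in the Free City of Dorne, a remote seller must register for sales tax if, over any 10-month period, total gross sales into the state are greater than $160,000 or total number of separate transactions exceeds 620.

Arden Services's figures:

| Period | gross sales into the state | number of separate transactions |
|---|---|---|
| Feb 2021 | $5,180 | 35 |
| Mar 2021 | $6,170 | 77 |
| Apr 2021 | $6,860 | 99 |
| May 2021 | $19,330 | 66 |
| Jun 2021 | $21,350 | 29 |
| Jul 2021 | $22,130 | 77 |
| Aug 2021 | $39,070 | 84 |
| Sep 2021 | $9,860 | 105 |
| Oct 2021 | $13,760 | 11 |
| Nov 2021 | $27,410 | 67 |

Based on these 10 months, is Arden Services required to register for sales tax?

Total gross sales into the state: $5,180 + $6,170 + $6,860 + $19,330 + $21,350 + $22,130 + $39,070 + $9,860 + $13,760 + $27,410 = $171,120 (> $160,000).
Total number of separate transactions: 35 + 77 + 99 + 66 + 29 + 77 + 84 + 105 + 11 + 67 = 650 (> 620).
The test is 'or': at least one threshold is exceeded.

Yes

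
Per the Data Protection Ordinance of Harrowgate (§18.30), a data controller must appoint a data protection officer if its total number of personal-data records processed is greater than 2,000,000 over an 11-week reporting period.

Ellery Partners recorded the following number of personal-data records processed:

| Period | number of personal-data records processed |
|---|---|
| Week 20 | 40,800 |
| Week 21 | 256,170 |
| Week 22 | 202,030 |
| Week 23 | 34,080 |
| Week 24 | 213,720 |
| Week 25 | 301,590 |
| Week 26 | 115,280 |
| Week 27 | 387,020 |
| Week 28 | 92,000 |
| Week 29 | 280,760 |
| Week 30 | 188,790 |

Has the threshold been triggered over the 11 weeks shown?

Yes

Total number of personal-data records processed: 40,800 + 256,170 + 202,030 + 34,080 + 213,720 + 301,590 + 115,280 + 387,020 + 92,000 + 280,760 + 188,790 = 2,112,240.
2,112,240 > 2,000,000, so the threshold is exceeded.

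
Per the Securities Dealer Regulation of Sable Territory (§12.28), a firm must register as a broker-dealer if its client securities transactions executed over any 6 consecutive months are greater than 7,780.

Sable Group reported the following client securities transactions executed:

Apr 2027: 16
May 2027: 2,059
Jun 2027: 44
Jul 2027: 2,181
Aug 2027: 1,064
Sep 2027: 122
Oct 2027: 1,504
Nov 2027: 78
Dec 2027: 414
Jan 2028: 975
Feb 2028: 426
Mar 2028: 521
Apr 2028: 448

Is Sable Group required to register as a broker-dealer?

No

Apr 2027–Sep 2027: 16 + 2,059 + 44 + 2,181 + 1,064 + 122 = 5,486 (under)
May 2027–Oct 2027: 2,059 + 44 + 2,181 + 1,064 + 122 + 1,504 = 6,974 (under)
Jun 2027–Nov 2027: 44 + 2,181 + 1,064 + 122 + 1,504 + 78 = 4,993 (under)
Jul 2027–Dec 2027: 2,181 + 1,064 + 122 + 1,504 + 78 + 414 = 5,363 (under)
Aug 2027–Jan 2028: 1,064 + 122 + 1,504 + 78 + 414 + 975 = 4,157 (under)
Sep 2027–Feb 2028: 122 + 1,504 + 78 + 414 + 975 + 426 = 3,519 (under)
Oct 2027–Mar 2028: 1,504 + 78 + 414 + 975 + 426 + 521 = 3,918 (under)
Nov 2027–Apr 2028: 78 + 414 + 975 + 426 + 521 + 448 = 2,862 (under)
No window exceeds 7,780.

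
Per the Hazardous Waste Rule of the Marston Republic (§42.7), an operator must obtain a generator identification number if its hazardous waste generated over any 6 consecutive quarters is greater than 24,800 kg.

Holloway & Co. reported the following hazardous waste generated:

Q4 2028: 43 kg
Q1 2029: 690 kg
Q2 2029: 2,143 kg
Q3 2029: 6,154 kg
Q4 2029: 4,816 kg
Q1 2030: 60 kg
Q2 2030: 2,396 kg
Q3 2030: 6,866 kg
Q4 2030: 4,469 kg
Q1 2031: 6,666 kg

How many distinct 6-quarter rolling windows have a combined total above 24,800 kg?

1

Q4 2028–Q1 2030: 43 kg + 690 kg + 2,143 kg + 6,154 kg + 4,816 kg + 60 kg = 13,906 kg (under)
Q1 2029–Q2 2030: 690 kg + 2,143 kg + 6,154 kg + 4,816 kg + 60 kg + 2,396 kg = 16,259 kg (under)
Q2 2029–Q3 2030: 2,143 kg + 6,154 kg + 4,816 kg + 60 kg + 2,396 kg + 6,866 kg = 22,435 kg (under)
Q3 2029–Q4 2030: 6,154 kg + 4,816 kg + 60 kg + 2,396 kg + 6,866 kg + 4,469 kg = 24,761 kg (under)
Q4 2029–Q1 2031: 4,816 kg + 60 kg + 2,396 kg + 6,866 kg + 4,469 kg + 6,666 kg = 25,273 kg (over)
1 window exceeds the threshold.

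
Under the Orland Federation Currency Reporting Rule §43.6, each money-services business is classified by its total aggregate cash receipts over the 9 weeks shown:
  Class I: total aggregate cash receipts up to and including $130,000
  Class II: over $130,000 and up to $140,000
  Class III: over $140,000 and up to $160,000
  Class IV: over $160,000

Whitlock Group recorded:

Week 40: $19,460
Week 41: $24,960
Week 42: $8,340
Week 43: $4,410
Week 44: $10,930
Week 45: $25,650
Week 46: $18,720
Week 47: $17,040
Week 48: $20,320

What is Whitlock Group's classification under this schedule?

Total aggregate cash receipts: $19,460 + $24,960 + $8,340 + $4,410 + $10,930 + $25,650 + $18,720 + $17,040 + $20,320 = $149,830.
$140,000 < $149,830 ≤ $160,000, so Class III applies.

Class III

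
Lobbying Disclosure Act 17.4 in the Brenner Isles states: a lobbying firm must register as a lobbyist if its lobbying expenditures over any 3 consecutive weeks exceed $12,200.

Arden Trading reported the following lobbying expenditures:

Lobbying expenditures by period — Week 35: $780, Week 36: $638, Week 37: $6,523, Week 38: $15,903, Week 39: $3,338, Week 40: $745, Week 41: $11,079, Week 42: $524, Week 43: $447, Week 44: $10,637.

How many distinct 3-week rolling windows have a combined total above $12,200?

5

Week 35–Week 37: $780 + $638 + $6,523 = $7,941 (under)
Week 36–Week 38: $638 + $6,523 + $15,903 = $23,064 (over)
Week 37–Week 39: $6,523 + $15,903 + $3,338 = $25,764 (over)
Week 38–Week 40: $15,903 + $3,338 + $745 = $19,986 (over)
Week 39–Week 41: $3,338 + $745 + $11,079 = $15,162 (over)
Week 40–Week 42: $745 + $11,079 + $524 = $12,348 (over)
Week 41–Week 43: $11,079 + $524 + $447 = $12,050 (under)
Week 42–Week 44: $524 + $447 + $10,637 = $11,608 (under)
5 windows exceed the threshold.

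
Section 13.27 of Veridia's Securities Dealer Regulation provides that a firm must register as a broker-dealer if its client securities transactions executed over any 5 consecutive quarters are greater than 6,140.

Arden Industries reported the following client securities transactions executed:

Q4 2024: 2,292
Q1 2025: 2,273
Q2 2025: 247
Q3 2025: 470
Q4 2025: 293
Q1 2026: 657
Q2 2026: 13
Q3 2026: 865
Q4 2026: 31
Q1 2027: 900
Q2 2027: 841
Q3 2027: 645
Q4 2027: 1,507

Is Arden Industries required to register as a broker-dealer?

No

Q4 2024–Q4 2025: 2,292 + 2,273 + 247 + 470 + 293 = 5,575 (under)
Q1 2025–Q1 2026: 2,273 + 247 + 470 + 293 + 657 = 3,940 (under)
Q2 2025–Q2 2026: 247 + 470 + 293 + 657 + 13 = 1,680 (under)
Q3 2025–Q3 2026: 470 + 293 + 657 + 13 + 865 = 2,298 (under)
Q4 2025–Q4 2026: 293 + 657 + 13 + 865 + 31 = 1,859 (under)
Q1 2026–Q1 2027: 657 + 13 + 865 + 31 + 900 = 2,466 (under)
Q2 2026–Q2 2027: 13 + 865 + 31 + 900 + 841 = 2,650 (under)
Q3 2026–Q3 2027: 865 + 31 + 900 + 841 + 645 = 3,282 (under)
Q4 2026–Q4 2027: 31 + 900 + 841 + 645 + 1,507 = 3,924 (under)
No window exceeds 6,140.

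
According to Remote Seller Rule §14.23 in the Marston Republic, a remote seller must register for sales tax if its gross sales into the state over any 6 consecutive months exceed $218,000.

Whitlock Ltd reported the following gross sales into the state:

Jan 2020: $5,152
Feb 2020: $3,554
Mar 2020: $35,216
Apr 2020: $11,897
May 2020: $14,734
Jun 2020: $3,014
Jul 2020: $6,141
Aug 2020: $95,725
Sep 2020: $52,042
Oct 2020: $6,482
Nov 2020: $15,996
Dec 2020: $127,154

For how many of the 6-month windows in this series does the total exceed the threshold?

Jan 2020–Jun 2020: $5,152 + $3,554 + $35,216 + $11,897 + $14,734 + $3,014 = $73,567 (under)
Feb 2020–Jul 2020: $3,554 + $35,216 + $11,897 + $14,734 + $3,014 + $6,141 = $74,556 (under)
Mar 2020–Aug 2020: $35,216 + $11,897 + $14,734 + $3,014 + $6,141 + $95,725 = $166,727 (under)
Apr 2020–Sep 2020: $11,897 + $14,734 + $3,014 + $6,141 + $95,725 + $52,042 = $183,553 (under)
May 2020–Oct 2020: $14,734 + $3,014 + $6,141 + $95,725 + $52,042 + $6,482 = $178,138 (under)
Jun 2020–Nov 2020: $3,014 + $6,141 + $95,725 + $52,042 + $6,482 + $15,996 = $179,400 (under)
Jul 2020–Dec 2020: $6,141 + $95,725 + $52,042 + $6,482 + $15,996 + $127,154 = $303,540 (over)
1 window exceeds the threshold.

1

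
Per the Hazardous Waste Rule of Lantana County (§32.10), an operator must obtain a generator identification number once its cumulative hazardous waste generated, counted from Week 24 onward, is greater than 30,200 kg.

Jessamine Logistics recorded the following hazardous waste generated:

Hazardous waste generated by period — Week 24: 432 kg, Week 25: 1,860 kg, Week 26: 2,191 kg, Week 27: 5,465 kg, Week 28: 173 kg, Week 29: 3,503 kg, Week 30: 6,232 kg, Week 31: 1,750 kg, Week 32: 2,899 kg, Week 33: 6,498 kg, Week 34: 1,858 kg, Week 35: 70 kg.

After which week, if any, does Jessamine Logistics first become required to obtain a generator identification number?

Through Week 24: 432 kg
Through Week 25: 2,292 kg
Through Week 26: 4,483 kg
Through Week 27: 9,948 kg
Through Week 28: 10,121 kg
Through Week 29: 13,624 kg
Through Week 30: 19,856 kg
Through Week 31: 21,606 kg
Through Week 32: 24,505 kg
Through Week 33: 31,003 kg ← exceeds threshold

Week 33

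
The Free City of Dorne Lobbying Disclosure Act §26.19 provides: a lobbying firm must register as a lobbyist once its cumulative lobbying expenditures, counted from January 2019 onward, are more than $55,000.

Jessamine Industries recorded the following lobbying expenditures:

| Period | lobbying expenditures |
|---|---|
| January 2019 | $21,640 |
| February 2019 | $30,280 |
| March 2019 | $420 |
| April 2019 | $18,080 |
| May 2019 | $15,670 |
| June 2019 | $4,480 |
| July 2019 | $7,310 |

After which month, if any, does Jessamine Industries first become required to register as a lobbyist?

Through January 2019: $21,640
Through February 2019: $51,920
Through March 2019: $52,340
Through April 2019: $70,420 ← exceeds threshold

April 2019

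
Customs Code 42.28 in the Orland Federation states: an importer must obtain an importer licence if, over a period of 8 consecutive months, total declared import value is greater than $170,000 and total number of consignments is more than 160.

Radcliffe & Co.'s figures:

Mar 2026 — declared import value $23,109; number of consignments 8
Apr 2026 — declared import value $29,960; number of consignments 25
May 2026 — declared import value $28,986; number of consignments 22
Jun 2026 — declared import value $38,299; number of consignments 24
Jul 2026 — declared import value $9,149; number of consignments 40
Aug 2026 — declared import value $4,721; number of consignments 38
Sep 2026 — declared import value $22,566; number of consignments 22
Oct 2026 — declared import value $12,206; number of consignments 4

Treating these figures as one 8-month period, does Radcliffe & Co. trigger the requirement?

No

Total declared import value: $23,109 + $29,960 + $28,986 + $38,299 + $9,149 + $4,721 + $22,566 + $12,206 = $168,996 (≤ $170,000).
Total number of consignments: 8 + 25 + 22 + 24 + 40 + 38 + 22 + 4 = 183 (> 160).
The test is 'and': the rule requires both, and at least one is not exceeded.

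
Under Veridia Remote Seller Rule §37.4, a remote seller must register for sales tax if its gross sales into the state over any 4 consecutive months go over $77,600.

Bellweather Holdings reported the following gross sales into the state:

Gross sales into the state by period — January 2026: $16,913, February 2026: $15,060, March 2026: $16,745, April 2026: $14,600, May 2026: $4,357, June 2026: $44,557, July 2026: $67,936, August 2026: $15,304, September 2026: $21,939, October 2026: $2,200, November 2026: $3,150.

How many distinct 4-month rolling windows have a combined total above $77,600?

January 2026–April 2026: $16,913 + $15,060 + $16,745 + $14,600 = $63,318 (under)
February 2026–May 2026: $15,060 + $16,745 + $14,600 + $4,357 = $50,762 (under)
March 2026–June 2026: $16,745 + $14,600 + $4,357 + $44,557 = $80,259 (over)
April 2026–July 2026: $14,600 + $4,357 + $44,557 + $67,936 = $131,450 (over)
May 2026–August 2026: $4,357 + $44,557 + $67,936 + $15,304 = $132,154 (over)
June 2026–September 2026: $44,557 + $67,936 + $15,304 + $21,939 = $149,736 (over)
July 2026–October 2026: $67,936 + $15,304 + $21,939 + $2,200 = $107,379 (over)
August 2026–November 2026: $15,304 + $21,939 + $2,200 + $3,150 = $42,593 (under)
5 windows exceed the threshold.

5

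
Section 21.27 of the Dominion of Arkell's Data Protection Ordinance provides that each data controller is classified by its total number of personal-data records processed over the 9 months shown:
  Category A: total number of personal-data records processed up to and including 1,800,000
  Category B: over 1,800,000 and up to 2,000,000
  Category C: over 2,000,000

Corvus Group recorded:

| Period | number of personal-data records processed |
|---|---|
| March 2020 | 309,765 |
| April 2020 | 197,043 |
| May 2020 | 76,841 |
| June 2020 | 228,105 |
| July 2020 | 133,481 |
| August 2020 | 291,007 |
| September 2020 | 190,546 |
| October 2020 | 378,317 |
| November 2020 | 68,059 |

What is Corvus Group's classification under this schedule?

Total number of personal-data records processed: 309,765 + 197,043 + 76,841 + 228,105 + 133,481 + 291,007 + 190,546 + 378,317 + 68,059 = 1,873,164.
1,800,000 < 1,873,164 ≤ 2,000,000, so Category B applies.

Category B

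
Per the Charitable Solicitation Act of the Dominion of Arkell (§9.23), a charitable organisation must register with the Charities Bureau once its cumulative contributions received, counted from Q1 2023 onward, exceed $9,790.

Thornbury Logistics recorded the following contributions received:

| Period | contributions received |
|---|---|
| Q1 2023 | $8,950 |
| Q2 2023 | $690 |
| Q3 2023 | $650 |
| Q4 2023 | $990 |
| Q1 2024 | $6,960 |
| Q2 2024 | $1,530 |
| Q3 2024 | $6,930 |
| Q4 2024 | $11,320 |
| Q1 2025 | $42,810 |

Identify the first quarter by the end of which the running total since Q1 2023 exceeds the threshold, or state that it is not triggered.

Through Q1 2023: $8,950
Through Q2 2023: $9,640
Through Q3 2023: $10,290 ← exceeds threshold

Q3 2023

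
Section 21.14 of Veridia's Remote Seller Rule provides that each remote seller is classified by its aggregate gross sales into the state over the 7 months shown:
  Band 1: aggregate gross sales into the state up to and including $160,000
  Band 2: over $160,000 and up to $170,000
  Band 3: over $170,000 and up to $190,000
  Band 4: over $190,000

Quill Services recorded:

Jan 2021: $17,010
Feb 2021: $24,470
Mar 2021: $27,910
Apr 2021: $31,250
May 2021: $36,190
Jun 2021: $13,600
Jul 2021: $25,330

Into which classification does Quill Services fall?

Aggregate gross sales into the state: $17,010 + $24,470 + $27,910 + $31,250 + $36,190 + $13,600 + $25,330 = $175,760.
$170,000 < $175,760 ≤ $190,000, so Band 3 applies.

Band 3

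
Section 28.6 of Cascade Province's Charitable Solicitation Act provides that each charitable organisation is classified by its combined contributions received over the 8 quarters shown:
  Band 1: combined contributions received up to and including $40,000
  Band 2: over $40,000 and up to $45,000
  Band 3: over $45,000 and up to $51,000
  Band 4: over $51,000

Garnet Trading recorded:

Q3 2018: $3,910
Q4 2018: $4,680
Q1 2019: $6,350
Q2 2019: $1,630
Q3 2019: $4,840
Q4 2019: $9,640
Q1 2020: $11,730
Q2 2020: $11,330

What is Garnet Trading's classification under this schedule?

Band 4

Combined contributions received: $3,910 + $4,680 + $6,350 + $1,630 + $4,840 + $9,640 + $11,730 + $11,330 = $54,110.
$54,110 > $51,000, so Band 4 applies.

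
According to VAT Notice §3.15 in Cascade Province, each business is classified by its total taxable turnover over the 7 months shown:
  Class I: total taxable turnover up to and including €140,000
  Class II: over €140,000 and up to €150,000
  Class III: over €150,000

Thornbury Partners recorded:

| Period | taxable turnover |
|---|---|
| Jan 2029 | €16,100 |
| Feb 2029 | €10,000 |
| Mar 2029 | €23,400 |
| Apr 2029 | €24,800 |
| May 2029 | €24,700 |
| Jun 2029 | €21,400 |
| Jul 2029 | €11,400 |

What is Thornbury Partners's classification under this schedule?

Total taxable turnover: €16,100 + €10,000 + €23,400 + €24,800 + €24,700 + €21,400 + €11,400 = €131,800.
€131,800 ≤ €140,000, so Class I applies.

Class I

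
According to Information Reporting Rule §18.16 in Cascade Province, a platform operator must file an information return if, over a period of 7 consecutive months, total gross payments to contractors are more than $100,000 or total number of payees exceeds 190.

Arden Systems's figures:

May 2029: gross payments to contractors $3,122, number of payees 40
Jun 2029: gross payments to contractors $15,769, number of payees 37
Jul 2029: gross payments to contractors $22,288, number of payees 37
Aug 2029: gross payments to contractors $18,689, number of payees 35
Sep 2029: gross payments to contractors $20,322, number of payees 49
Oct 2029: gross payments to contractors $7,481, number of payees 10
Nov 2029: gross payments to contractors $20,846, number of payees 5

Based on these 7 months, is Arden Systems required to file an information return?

Yes

Total gross payments to contractors: $3,122 + $15,769 + $22,288 + $18,689 + $20,322 + $7,481 + $20,846 = $108,517 (> $100,000).
Total number of payees: 40 + 37 + 37 + 35 + 49 + 10 + 5 = 213 (> 190).
The test is 'or': at least one threshold is exceeded.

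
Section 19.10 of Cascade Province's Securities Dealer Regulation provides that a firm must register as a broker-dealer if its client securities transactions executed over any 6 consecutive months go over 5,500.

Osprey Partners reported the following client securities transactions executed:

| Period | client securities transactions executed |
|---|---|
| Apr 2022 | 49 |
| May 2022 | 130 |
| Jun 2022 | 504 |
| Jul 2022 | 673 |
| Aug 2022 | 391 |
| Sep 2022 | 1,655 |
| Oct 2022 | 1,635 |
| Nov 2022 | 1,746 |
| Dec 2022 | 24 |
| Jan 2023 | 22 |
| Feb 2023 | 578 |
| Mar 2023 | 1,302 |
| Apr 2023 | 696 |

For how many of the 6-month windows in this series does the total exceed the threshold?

Apr 2022–Sep 2022: 49 + 130 + 504 + 673 + 391 + 1,655 = 3,402 (under)
May 2022–Oct 2022: 130 + 504 + 673 + 391 + 1,655 + 1,635 = 4,988 (under)
Jun 2022–Nov 2022: 504 + 673 + 391 + 1,655 + 1,635 + 1,746 = 6,604 (over)
Jul 2022–Dec 2022: 673 + 391 + 1,655 + 1,635 + 1,746 + 24 = 6,124 (over)
Aug 2022–Jan 2023: 391 + 1,655 + 1,635 + 1,746 + 24 + 22 = 5,473 (under)
Sep 2022–Feb 2023: 1,655 + 1,635 + 1,746 + 24 + 22 + 578 = 5,660 (over)
Oct 2022–Mar 2023: 1,635 + 1,746 + 24 + 22 + 578 + 1,302 = 5,307 (under)
Nov 2022–Apr 2023: 1,746 + 24 + 22 + 578 + 1,302 + 696 = 4,368 (under)
3 windows exceed the threshold.

3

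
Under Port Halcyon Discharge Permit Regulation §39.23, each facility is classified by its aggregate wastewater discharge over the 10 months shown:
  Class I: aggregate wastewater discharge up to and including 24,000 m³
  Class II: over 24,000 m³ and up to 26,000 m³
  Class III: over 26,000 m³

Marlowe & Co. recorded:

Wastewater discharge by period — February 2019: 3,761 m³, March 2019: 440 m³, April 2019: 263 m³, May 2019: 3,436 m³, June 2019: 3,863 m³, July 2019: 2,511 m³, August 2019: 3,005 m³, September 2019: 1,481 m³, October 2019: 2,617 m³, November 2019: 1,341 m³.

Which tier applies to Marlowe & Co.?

Class I

Aggregate wastewater discharge: 3,761 m³ + 440 m³ + 263 m³ + 3,436 m³ + 3,863 m³ + 2,511 m³ + 3,005 m³ + 1,481 m³ + 2,617 m³ + 1,341 m³ = 22,718 m³.
22,718 m³ ≤ 24,000 m³, so Class I applies.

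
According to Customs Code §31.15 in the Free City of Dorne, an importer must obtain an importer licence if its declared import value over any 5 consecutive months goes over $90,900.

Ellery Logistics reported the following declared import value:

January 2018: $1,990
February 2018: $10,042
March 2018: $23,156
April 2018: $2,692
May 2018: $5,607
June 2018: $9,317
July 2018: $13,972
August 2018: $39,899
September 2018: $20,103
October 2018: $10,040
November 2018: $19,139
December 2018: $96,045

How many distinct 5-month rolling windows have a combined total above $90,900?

January 2018–May 2018: $1,990 + $10,042 + $23,156 + $2,692 + $5,607 = $43,487 (under)
February 2018–June 2018: $10,042 + $23,156 + $2,692 + $5,607 + $9,317 = $50,814 (under)
March 2018–July 2018: $23,156 + $2,692 + $5,607 + $9,317 + $13,972 = $54,744 (under)
April 2018–August 2018: $2,692 + $5,607 + $9,317 + $13,972 + $39,899 = $71,487 (under)
May 2018–September 2018: $5,607 + $9,317 + $13,972 + $39,899 + $20,103 = $88,898 (under)
June 2018–October 2018: $9,317 + $13,972 + $39,899 + $20,103 + $10,040 = $93,331 (over)
July 2018–November 2018: $13,972 + $39,899 + $20,103 + $10,040 + $19,139 = $103,153 (over)
August 2018–December 2018: $39,899 + $20,103 + $10,040 + $19,139 + $96,045 = $185,226 (over)
3 windows exceed the threshold.

3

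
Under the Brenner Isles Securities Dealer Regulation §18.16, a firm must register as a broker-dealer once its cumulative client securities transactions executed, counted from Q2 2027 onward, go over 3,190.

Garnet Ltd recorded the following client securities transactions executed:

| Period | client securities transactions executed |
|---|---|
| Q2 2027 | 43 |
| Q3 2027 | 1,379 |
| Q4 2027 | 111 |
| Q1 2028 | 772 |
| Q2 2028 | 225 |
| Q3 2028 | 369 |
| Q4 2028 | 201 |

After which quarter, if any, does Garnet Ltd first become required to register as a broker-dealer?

Not triggered

Through Q2 2027: 43
Through Q3 2027: 1,422
Through Q4 2027: 1,533
Through Q1 2028: 2,305
Through Q2 2028: 2,530
Through Q3 2028: 2,899
Through Q4 2028: 3,100
Final cumulative total 3,100 ≤ 3,190; the threshold is never exceeded.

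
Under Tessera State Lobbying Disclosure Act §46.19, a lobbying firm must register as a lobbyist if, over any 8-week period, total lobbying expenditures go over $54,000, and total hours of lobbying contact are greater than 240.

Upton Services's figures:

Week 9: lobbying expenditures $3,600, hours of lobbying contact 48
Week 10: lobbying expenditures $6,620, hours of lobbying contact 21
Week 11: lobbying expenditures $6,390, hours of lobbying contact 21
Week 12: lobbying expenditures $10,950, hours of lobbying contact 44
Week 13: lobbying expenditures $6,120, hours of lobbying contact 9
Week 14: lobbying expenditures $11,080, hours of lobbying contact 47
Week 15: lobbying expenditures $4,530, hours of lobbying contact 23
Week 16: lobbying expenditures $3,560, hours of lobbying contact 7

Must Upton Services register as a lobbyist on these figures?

No

Total lobbying expenditures: $3,600 + $6,620 + $6,390 + $10,950 + $6,120 + $11,080 + $4,530 + $3,560 = $52,850 (≤ $54,000).
Total hours of lobbying contact: 48 + 21 + 21 + 44 + 9 + 47 + 23 + 7 = 220 (≤ 240).
The test is 'and': the rule requires both, and at least one is not exceeded.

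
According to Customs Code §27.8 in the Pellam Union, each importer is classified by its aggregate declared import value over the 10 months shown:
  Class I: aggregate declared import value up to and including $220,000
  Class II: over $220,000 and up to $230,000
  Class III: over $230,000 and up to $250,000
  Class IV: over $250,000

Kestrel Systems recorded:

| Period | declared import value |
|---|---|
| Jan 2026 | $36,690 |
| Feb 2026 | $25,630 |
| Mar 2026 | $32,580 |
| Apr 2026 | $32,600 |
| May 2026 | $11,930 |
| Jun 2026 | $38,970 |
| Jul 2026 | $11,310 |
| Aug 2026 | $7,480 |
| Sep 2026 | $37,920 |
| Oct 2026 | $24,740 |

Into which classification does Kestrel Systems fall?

Aggregate declared import value: $36,690 + $25,630 + $32,580 + $32,600 + $11,930 + $38,970 + $11,310 + $7,480 + $37,920 + $24,740 = $259,850.
$259,850 > $250,000, so Class IV applies.

Class IV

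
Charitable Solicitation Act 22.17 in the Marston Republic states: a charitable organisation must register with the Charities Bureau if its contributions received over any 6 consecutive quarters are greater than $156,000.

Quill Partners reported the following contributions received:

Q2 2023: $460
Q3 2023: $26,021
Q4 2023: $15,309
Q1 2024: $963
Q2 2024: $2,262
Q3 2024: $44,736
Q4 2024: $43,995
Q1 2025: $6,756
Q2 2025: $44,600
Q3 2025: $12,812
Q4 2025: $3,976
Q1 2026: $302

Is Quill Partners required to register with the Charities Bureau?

Q2 2023–Q3 2024: $460 + $26,021 + $15,309 + $963 + $2,262 + $44,736 = $89,751 (under)
Q3 2023–Q4 2024: $26,021 + $15,309 + $963 + $2,262 + $44,736 + $43,995 = $133,286 (under)
Q4 2023–Q1 2025: $15,309 + $963 + $2,262 + $44,736 + $43,995 + $6,756 = $114,021 (under)
Q1 2024–Q2 2025: $963 + $2,262 + $44,736 + $43,995 + $6,756 + $44,600 = $143,312 (under)
Q2 2024–Q3 2025: $2,262 + $44,736 + $43,995 + $6,756 + $44,600 + $12,812 = $155,161 (under)
Q3 2024–Q4 2025: $44,736 + $43,995 + $6,756 + $44,600 + $12,812 + $3,976 = $156,875 (over)
Q4 2024–Q1 2026: $43,995 + $6,756 + $44,600 + $12,812 + $3,976 + $302 = $112,441 (under)
At least one window exceeds $156,000.

Yes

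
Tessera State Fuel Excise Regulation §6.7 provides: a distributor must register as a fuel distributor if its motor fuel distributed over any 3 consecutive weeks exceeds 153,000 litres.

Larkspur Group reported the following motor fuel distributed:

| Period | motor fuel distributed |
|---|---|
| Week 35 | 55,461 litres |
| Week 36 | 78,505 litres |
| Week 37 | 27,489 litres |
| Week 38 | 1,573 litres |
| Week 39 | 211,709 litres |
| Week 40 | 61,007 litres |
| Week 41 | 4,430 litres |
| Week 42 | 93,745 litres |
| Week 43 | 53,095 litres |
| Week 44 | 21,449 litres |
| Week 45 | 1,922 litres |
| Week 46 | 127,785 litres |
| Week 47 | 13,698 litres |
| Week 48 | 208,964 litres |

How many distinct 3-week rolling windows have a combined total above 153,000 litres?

7

Week 35–Week 37: 55,461 litres + 78,505 litres + 27,489 litres = 161,455 litres (over)
Week 36–Week 38: 78,505 litres + 27,489 litres + 1,573 litres = 107,567 litres (under)
Week 37–Week 39: 27,489 litres + 1,573 litres + 211,709 litres = 240,771 litres (over)
Week 38–Week 40: 1,573 litres + 211,709 litres + 61,007 litres = 274,289 litres (over)
Week 39–Week 41: 211,709 litres + 61,007 litres + 4,430 litres = 277,146 litres (over)
Week 40–Week 42: 61,007 litres + 4,430 litres + 93,745 litres = 159,182 litres (over)
Week 41–Week 43: 4,430 litres + 93,745 litres + 53,095 litres = 151,270 litres (under)
Week 42–Week 44: 93,745 litres + 53,095 litres + 21,449 litres = 168,289 litres (over)
Week 43–Week 45: 53,095 litres + 21,449 litres + 1,922 litres = 76,466 litres (under)
Week 44–Week 46: 21,449 litres + 1,922 litres + 127,785 litres = 151,156 litres (under)
Week 45–Week 47: 1,922 litres + 127,785 litres + 13,698 litres = 143,405 litres (under)
Week 46–Week 48: 127,785 litres + 13,698 litres + 208,964 litres = 350,447 litres (over)
7 windows exceed the threshold.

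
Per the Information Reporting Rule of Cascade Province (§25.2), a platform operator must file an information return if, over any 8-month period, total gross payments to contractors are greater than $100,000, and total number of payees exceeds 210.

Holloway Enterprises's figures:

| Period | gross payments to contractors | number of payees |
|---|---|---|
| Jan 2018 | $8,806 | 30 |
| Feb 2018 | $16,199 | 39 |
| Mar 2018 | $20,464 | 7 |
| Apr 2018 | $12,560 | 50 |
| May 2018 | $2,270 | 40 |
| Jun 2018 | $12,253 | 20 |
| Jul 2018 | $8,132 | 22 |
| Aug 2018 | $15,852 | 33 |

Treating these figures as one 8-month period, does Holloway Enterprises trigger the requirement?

Total gross payments to contractors: $8,806 + $16,199 + $20,464 + $12,560 + $2,270 + $12,253 + $8,132 + $15,852 = $96,536 (≤ $100,000).
Total number of payees: 30 + 39 + 7 + 50 + 40 + 20 + 22 + 33 = 241 (> 210).
The test is 'and': the rule requires both, and at least one is not exceeded.

No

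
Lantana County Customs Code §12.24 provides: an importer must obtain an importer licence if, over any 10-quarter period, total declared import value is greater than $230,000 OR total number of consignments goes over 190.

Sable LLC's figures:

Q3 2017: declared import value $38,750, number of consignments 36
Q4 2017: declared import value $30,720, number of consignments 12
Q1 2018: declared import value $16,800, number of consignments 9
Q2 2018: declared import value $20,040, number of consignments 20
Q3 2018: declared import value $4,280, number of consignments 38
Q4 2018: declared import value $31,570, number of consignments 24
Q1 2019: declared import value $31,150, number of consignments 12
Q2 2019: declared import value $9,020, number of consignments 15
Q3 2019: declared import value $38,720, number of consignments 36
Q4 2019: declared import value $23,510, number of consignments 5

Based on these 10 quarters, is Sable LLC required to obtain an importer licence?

Total declared import value: $38,750 + $30,720 + $16,800 + $20,040 + $4,280 + $31,570 + $31,150 + $9,020 + $38,720 + $23,510 = $244,560 (> $230,000).
Total number of consignments: 36 + 12 + 9 + 20 + 38 + 24 + 12 + 15 + 36 + 5 = 207 (> 190).
The test is 'or': at least one threshold is exceeded.

Yes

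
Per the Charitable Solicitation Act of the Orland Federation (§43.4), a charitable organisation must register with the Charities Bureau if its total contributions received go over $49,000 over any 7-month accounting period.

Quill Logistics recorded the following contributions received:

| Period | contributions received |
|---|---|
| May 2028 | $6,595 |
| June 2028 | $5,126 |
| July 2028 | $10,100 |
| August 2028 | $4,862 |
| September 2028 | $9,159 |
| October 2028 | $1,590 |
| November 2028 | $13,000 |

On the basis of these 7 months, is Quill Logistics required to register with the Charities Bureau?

Yes

Total contributions received: $6,595 + $5,126 + $10,100 + $4,862 + $9,159 + $1,590 + $13,000 = $50,432.
$50,432 > $49,000, so the threshold is exceeded.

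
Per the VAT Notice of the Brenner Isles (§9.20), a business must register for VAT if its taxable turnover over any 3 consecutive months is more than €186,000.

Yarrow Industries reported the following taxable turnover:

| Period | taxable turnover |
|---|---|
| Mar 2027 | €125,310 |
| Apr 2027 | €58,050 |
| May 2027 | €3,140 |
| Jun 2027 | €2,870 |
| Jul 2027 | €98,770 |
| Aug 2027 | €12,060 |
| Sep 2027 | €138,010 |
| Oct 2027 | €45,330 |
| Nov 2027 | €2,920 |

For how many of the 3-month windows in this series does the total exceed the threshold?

Mar 2027–May 2027: €125,310 + €58,050 + €3,140 = €186,500 (over)
Apr 2027–Jun 2027: €58,050 + €3,140 + €2,870 = €64,060 (under)
May 2027–Jul 2027: €3,140 + €2,870 + €98,770 = €104,780 (under)
Jun 2027–Aug 2027: €2,870 + €98,770 + €12,060 = €113,700 (under)
Jul 2027–Sep 2027: €98,770 + €12,060 + €138,010 = €248,840 (over)
Aug 2027–Oct 2027: €12,060 + €138,010 + €45,330 = €195,400 (over)
Sep 2027–Nov 2027: €138,010 + €45,330 + €2,920 = €186,260 (over)
4 windows exceed the threshold.

4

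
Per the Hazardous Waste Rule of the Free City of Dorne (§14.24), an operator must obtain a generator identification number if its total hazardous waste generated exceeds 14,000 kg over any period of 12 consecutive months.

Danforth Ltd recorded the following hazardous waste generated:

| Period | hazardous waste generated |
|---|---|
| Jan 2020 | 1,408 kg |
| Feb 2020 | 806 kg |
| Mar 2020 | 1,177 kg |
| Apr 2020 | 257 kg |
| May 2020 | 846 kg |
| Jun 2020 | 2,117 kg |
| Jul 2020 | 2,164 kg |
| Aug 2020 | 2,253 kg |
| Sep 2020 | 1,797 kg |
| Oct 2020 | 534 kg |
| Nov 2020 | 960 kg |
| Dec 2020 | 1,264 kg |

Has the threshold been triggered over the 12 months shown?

Yes

Total hazardous waste generated: 1,408 kg + 806 kg + 1,177 kg + 257 kg + 846 kg + 2,117 kg + 2,164 kg + 2,253 kg + 1,797 kg + 534 kg + 960 kg + 1,264 kg = 15,583 kg.
15,583 kg > 14,000 kg, so the threshold is exceeded.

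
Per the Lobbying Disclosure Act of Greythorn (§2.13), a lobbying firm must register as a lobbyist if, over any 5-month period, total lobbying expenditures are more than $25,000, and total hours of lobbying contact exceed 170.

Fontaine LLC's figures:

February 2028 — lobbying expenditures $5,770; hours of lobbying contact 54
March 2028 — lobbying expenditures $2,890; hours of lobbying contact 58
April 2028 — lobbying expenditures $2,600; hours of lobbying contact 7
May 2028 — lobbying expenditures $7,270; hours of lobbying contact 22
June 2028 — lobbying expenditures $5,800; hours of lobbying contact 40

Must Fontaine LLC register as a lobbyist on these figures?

No

Total lobbying expenditures: $5,770 + $2,890 + $2,600 + $7,270 + $5,800 = $24,330 (≤ $25,000).
Total hours of lobbying contact: 54 + 58 + 7 + 22 + 40 = 181 (> 170).
The test is 'and': the rule requires both, and at least one is not exceeded.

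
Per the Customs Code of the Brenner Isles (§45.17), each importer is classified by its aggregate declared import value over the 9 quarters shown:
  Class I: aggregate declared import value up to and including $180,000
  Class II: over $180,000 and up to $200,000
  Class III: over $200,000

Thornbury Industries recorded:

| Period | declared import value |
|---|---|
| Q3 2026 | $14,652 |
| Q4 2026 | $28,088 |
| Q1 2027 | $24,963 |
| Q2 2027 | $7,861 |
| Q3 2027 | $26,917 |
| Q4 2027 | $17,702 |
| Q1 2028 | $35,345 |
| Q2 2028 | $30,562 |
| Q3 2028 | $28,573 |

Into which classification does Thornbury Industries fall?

Aggregate declared import value: $14,652 + $28,088 + $24,963 + $7,861 + $26,917 + $17,702 + $35,345 + $30,562 + $28,573 = $214,663.
$214,663 > $200,000, so Class III applies.

Class III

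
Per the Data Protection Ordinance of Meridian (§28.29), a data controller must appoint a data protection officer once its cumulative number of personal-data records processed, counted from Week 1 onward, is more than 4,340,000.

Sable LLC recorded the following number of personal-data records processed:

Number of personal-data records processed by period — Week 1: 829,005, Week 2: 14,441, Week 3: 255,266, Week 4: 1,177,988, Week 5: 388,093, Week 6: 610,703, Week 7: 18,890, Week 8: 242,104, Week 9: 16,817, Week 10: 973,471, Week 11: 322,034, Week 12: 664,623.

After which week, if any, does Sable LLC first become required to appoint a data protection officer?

Through Week 1: 829,005
Through Week 2: 843,446
Through Week 3: 1,098,712
Through Week 4: 2,276,700
Through Week 5: 2,664,793
Through Week 6: 3,275,496
Through Week 7: 3,294,386
Through Week 8: 3,536,490
Through Week 9: 3,553,307
Through Week 10: 4,526,778 ← exceeds threshold

Week 10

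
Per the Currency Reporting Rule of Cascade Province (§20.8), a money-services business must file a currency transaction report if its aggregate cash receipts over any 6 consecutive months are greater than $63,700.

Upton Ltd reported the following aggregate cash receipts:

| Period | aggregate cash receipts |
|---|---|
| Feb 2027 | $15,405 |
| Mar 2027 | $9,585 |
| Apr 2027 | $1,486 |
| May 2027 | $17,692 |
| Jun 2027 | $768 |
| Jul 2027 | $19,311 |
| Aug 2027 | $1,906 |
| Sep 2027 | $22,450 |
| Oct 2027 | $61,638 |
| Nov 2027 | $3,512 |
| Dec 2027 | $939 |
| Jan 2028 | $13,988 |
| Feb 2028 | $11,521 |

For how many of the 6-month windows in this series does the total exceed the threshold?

6

Feb 2027–Jul 2027: $15,405 + $9,585 + $1,486 + $17,692 + $768 + $19,311 = $64,247 (over)
Mar 2027–Aug 2027: $9,585 + $1,486 + $17,692 + $768 + $19,311 + $1,906 = $50,748 (under)
Apr 2027–Sep 2027: $1,486 + $17,692 + $768 + $19,311 + $1,906 + $22,450 = $63,613 (under)
May 2027–Oct 2027: $17,692 + $768 + $19,311 + $1,906 + $22,450 + $61,638 = $123,765 (over)
Jun 2027–Nov 2027: $768 + $19,311 + $1,906 + $22,450 + $61,638 + $3,512 = $109,585 (over)
Jul 2027–Dec 2027: $19,311 + $1,906 + $22,450 + $61,638 + $3,512 + $939 = $109,756 (over)
Aug 2027–Jan 2028: $1,906 + $22,450 + $61,638 + $3,512 + $939 + $13,988 = $104,433 (over)
Sep 2027–Feb 2028: $22,450 + $61,638 + $3,512 + $939 + $13,988 + $11,521 = $114,048 (over)
6 windows exceed the threshold.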